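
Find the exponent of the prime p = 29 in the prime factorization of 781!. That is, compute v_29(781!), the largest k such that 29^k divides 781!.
v_29(781!) = 26

Legendre's formula: v_p(n!) = Σ_{k ≥ 1} ⌊n / p^k⌋. For p = 29, n = 781, the terms are:
  ⌊781/29^1⌋ = ⌊781/29⌋ = 26
(the next term ⌊781/29^2⌋ = 0, terminating the sum). Summing: v_29(781!) = 26 = 26.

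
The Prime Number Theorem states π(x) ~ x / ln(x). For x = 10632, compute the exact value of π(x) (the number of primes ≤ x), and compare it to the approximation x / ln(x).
π(10632) = 1297;  x/ln(x) ≈ 1146.72;  relative error ≈ 11.59%.

Directly count primes up to 10632: π(10632) = 1297. The PNT approximation gives 10632/ln(10632) ≈ 10632/9.27162 ≈ 1146.72. Relative error (π(x) − x/ln(x)) / π(x) ≈ 11.59%; the approximation is known to undercount slightly (Li(x) is a better estimate).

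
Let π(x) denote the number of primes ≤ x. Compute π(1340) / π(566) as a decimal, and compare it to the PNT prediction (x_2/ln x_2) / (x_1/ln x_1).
π(1340)/π(566) = 217/103 ≈ 2.1068;  PNT prediction ≈ 2.0841.

π(566) = 103 and π(1340) = 217, so π(1340)/π(566) ≈ 2.1068. The PNT-predicted ratio is (1340/ln(1340)) / (566/ln(566)) ≈ 2.0841. The two agree to within a few percent, as expected.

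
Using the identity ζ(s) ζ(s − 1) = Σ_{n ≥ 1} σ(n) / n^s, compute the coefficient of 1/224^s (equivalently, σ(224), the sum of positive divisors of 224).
σ(224) = 504

In the product (Σ m^0/m^s)(Σ k / k^s) = Σ (Σ_{d | n} d) / n^s, the coefficient of 1/n^s is σ(n) = Σ_{d | n} d. For n = 224, divisors are [1, 2, 4, 7, 8, 14, 16, 28, 32, 56, 112, 224]; summing: σ(224) = 504.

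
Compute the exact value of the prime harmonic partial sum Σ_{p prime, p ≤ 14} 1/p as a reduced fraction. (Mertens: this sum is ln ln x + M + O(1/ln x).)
Σ 1/p = 40361/30030

π(14) = 6, so the primes ≤ 14 are [2, 3, 5, 7, 11, 13]. Summing 1/p over these primes: 40361/30030 ≈ 1.3440. Mertens estimate ln ln(14) + 0.2615 ≈ 1.2319.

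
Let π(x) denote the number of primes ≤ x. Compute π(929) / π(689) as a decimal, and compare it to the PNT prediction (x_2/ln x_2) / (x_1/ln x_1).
π(929)/π(689) = 158/124 ≈ 1.2742;  PNT prediction ≈ 1.2894.

π(689) = 124 and π(929) = 158, so π(929)/π(689) ≈ 1.2742. The PNT-predicted ratio is (929/ln(929)) / (689/ln(689)) ≈ 1.2894. The two agree to within a few percent, as expected.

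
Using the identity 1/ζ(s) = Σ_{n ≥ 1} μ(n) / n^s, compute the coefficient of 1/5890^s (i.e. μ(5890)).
μ(5890) = 1

Factor n = 5890 = 2 · 5 · 19 · 31. μ(n) = 0 if any exponent ≥ 2 (not squarefree); otherwise μ(n) = (−1)^{ω(n)} where ω(n) is the number of distinct prime factors. Applying: μ(5890) = 1.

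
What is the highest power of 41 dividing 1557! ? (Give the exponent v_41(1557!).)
v_41(1557!) = 37

Legendre's formula: v_p(n!) = Σ_{k ≥ 1} ⌊n / p^k⌋. For p = 41, n = 1557, the terms are:
  ⌊1557/41^1⌋ = ⌊1557/41⌋ = 37
(the next term ⌊1557/41^2⌋ = 0, terminating the sum). Summing: v_41(1557!) = 37 = 37.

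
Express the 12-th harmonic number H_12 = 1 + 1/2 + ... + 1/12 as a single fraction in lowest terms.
H_12 = 86021/27720

Direct summation: H_12 = 1 + 1/2 + ... + 1/12. The least common denominator is lcm(1, ..., 12) = 27720; over this denominator the numerator is 27720 + 13860 + 9240 + 6930 + 5544 + 4620 + 3960 + 3465 + 3080 + 2772 + 2520 + 2310 = 86021, so H_12 = 86021/27720 (already in lowest terms) ≈ 3.10321. (The PNT-adjacent estimate ln(12) + γ ≈ 3.06212 matches within O(1/n).)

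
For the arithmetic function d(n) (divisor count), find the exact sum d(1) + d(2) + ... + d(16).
Σ_{n ≤ 16} d(n) = 50

Compute d(n) for each 1 ≤ n ≤ 16: d(1) = 1, d(2) = 2, d(3) = 2, d(4) = 3, d(5) = 2, d(6) = 4, d(7) = 2, d(8) = 4, d(9) = 3, d(10) = 4, d(11) = 2, d(12) = 6, d(13) = 2, d(14) = 4, d(15) = 4, d(16) = 5. Summing all 16 values: 50. (Dirichlet's divisor formula: Σ_{n ≤ x} d(n) = x ln(x) + (2γ − 1) x + O(√x). For x = 16, the asymptotic estimate is ≈ 46.83.)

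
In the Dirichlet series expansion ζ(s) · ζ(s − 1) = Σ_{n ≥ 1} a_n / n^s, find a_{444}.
σ(444) = 1064

In the product (Σ m^0/m^s)(Σ k / k^s) = Σ (Σ_{d | n} d) / n^s, the coefficient of 1/n^s is σ(n) = Σ_{d | n} d. For n = 444, divisors are [1, 2, 3, 4, 6, 12, 37, 74, 111, 148, 222, 444]; summing: σ(444) = 1064.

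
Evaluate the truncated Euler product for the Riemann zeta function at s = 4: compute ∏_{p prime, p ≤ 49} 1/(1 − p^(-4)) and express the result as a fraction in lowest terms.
∏ = 65572203587643632473857746546522240898588901/60584710506150227098341885345792000000000000

The primes p ≤ 49 are [2, 3, 5, 7, 11, 13, 17, 19, 23, 29, 31, 37, 41, 43, 47]. For each prime, (1 − 1/p^4)^(-1) = p^4 / (p^4 − 1). The product is (1 − 1/2^4)^(-1), (1 − 1/3^4)^(-1), (1 − 1/5^4)^(-1), (1 − 1/7^4)^(-1), (1 − 1/11^4)^(-1), (1 − 1/13^4)^(-1), (1 − 1/17^4)^(-1), (1 − 1/19^4)^(-1), (1 − 1/23^4)^(-1), (1 − 1/29^4)^(-1), (1 − 1/31^4)^(-1), (1 − 1/37^4)^(-1), (1 − 1/41^4)^(-1), (1 − 1/43^4)^(-1), (1 − 1/47^4)^(-1) = ∏ p^4 / (p^4 − 1) = 65572203587643632473857746546522240898588901/60584710506150227098341885345792000000000000.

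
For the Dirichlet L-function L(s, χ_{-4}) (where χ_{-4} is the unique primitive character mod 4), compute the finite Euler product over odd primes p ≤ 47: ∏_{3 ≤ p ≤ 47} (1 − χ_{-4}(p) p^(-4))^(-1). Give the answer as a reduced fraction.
∏ = 424022009220093808147330044599350686845258380222853/428762185161728930691534489551822091105495385374720

The odd primes p ≤ 47 are [3, 5, 7, 11, 13, 17, 19, 23, 29, 31, 37, 41, 43, 47]. For each, χ(p) = 1 if p ≡ 1 mod 4, χ(p) = −1 if p ≡ 3 mod 4. Taking (1 − χ(p)/p^4)^(-1) = p^4/(p^4 − χ(p)): (1 − (-1)/3^4)^(-1) · (1 − (1)/5^4)^(-1) · (1 − (-1)/7^4)^(-1) · (1 − (-1)/11^4)^(-1) · (1 − (1)/13^4)^(-1) · (1 − (1)/17^4)^(-1) · (1 − (-1)/19^4)^(-1) · (1 − (-1)/23^4)^(-1) · (1 − (1)/29^4)^(-1) · (1 − (-1)/31^4)^(-1) · (1 − (1)/37^4)^(-1) · (1 − (1)/41^4)^(-1) · (1 − (-1)/43^4)^(-1) · (1 − (-1)/47^4)^(-1) = 424022009220093808147330044599350686845258380222853/428762185161728930691534489551822091105495385374720.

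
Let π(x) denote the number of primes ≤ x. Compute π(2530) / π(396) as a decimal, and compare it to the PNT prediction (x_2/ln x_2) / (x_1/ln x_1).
π(2530)/π(396) = 369/77 ≈ 4.7922;  PNT prediction ≈ 4.8768.

π(396) = 77 and π(2530) = 369, so π(2530)/π(396) ≈ 4.7922. The PNT-predicted ratio is (2530/ln(2530)) / (396/ln(396)) ≈ 4.8768. The two agree to within a few percent, as expected.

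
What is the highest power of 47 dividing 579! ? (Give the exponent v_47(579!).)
v_47(579!) = 12

Legendre's formula: v_p(n!) = Σ_{k ≥ 1} ⌊n / p^k⌋. For p = 47, n = 579, the terms are:
  ⌊579/47^1⌋ = ⌊579/47⌋ = 12
(the next term ⌊579/47^2⌋ = 0, terminating the sum). Summing: v_47(579!) = 12 = 12.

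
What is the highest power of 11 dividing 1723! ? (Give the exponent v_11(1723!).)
v_11(1723!) = 171

Legendre's formula: v_p(n!) = Σ_{k ≥ 1} ⌊n / p^k⌋. For p = 11, n = 1723, the terms are:
  ⌊1723/11^1⌋ = ⌊1723/11⌋ = 156
  ⌊1723/11^2⌋ = ⌊1723/121⌋ = 14
  ⌊1723/11^3⌋ = ⌊1723/1331⌋ = 1
(the next term ⌊1723/11^4⌋ = 0, terminating the sum). Summing: v_11(1723!) = 156 + 14 + 1 = 171.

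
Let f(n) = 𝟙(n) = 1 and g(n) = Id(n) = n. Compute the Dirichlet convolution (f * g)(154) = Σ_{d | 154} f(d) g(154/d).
(𝟙 * Id)(154) = 288

Divisors of 154: [1, 2, 7, 11, 14, 22, 77, 154]. For each d | 154:
  d = 1: 𝟙(1) · Id(154/1) = 1 · 154 = 154
  d = 2: 𝟙(2) · Id(154/2) = 1 · 77 = 77
  d = 7: 𝟙(7) · Id(154/7) = 1 · 22 = 22
  d = 11: 𝟙(11) · Id(154/11) = 1 · 14 = 14
  d = 14: 𝟙(14) · Id(154/14) = 1 · 11 = 11
  d = 22: 𝟙(22) · Id(154/22) = 1 · 7 = 7
  d = 77: 𝟙(77) · Id(154/77) = 1 · 2 = 2
  d = 154: 𝟙(154) · Id(154/154) = 1 · 1 = 1
Summing: (𝟙 * Id)(154) = 154 + 77 + 22 + 14 + 11 + 7 + 2 + 1 = 288.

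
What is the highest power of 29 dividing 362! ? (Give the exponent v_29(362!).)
v_29(362!) = 12

Legendre's formula: v_p(n!) = Σ_{k ≥ 1} ⌊n / p^k⌋. For p = 29, n = 362, the terms are:
  ⌊362/29^1⌋ = ⌊362/29⌋ = 12
(the next term ⌊362/29^2⌋ = 0, terminating the sum). Summing: v_29(362!) = 12 = 12.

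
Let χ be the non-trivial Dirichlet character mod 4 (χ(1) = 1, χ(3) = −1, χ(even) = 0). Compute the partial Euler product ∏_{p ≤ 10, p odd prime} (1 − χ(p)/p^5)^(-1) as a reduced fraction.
∏ = 12762815625/12811998848

The odd primes p ≤ 10 are [3, 5, 7]. For each, χ(p) = 1 if p ≡ 1 mod 4, χ(p) = −1 if p ≡ 3 mod 4. Taking (1 − χ(p)/p^5)^(-1) = p^5/(p^5 − χ(p)): (1 − (-1)/3^5)^(-1) · (1 − (1)/5^5)^(-1) · (1 − (-1)/7^5)^(-1) = 12762815625/12811998848.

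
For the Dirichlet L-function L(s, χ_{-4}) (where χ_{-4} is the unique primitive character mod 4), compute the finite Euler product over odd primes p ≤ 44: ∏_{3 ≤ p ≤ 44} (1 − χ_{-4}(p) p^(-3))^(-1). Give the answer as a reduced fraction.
∏ = 53382899586415799670070183783895/55093305095879233542015487574016

The odd primes p ≤ 44 are [3, 5, 7, 11, 13, 17, 19, 23, 29, 31, 37, 41, 43]. For each, χ(p) = 1 if p ≡ 1 mod 4, χ(p) = −1 if p ≡ 3 mod 4. Taking (1 − χ(p)/p^3)^(-1) = p^3/(p^3 − χ(p)): (1 − (-1)/3^3)^(-1) · (1 − (1)/5^3)^(-1) · (1 − (-1)/7^3)^(-1) · (1 − (-1)/11^3)^(-1) · (1 − (1)/13^3)^(-1) · (1 − (1)/17^3)^(-1) · (1 − (-1)/19^3)^(-1) · (1 − (-1)/23^3)^(-1) · (1 − (1)/29^3)^(-1) · (1 − (-1)/31^3)^(-1) · (1 − (1)/37^3)^(-1) · (1 − (1)/41^3)^(-1) · (1 − (-1)/43^3)^(-1) = 53382899586415799670070183783895/55093305095879233542015487574016.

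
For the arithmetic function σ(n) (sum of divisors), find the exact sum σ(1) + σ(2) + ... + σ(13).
Σ_{n ≤ 13} σ(n) = 141

Compute σ(n) for each 1 ≤ n ≤ 13: σ(1) = 1, σ(2) = 3, σ(3) = 4, σ(4) = 7, σ(5) = 6, σ(6) = 12, σ(7) = 8, σ(8) = 15, σ(9) = 13, σ(10) = 18, σ(11) = 12, σ(12) = 28, σ(13) = 14. Summing all 13 values: 141. (Average order: Σ_{n ≤ x} σ(n) ~ (π²/12) x². For x = 13, (π²/12)·13² ≈ 139.00.)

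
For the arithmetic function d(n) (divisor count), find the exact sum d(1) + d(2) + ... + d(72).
Σ_{n ≤ 72} d(n) = 326

Compute d(n) for each 1 ≤ n ≤ 72: d(1) = 1, d(2) = 2, d(3) = 2, d(4) = 3, d(5) = 2, d(6) = 4, d(7) = 2, d(8) = 4, d(9) = 3, d(10) = 4, d(11) = 2, d(12) = 6, d(13) = 2, d(14) = 4, d(15) = 4, d(16) = 5, d(17) = 2, d(18) = 6, d(19) = 2, d(20) = 6, d(21) = 4, d(22) = 4, d(23) = 2, d(24) = 8, d(25) = 3, d(26) = 4, d(27) = 4, d(28) = 6, d(29) = 2, d(30) = 8, d(31) = 2, d(32) = 6, d(33) = 4, d(34) = 4, d(35) = 4, d(36) = 9, d(37) = 2, d(38) = 4, d(39) = 4, d(40) = 8, d(41) = 2, d(42) = 8, d(43) = 2, d(44) = 6, d(45) = 6, d(46) = 4, d(47) = 2, d(48) = 10, d(49) = 3, d(50) = 6, d(51) = 4, d(52) = 6, d(53) = 2, d(54) = 8, d(55) = 4, d(56) = 8, d(57) = 4, d(58) = 4, d(59) = 2, d(60) = 12, d(61) = 2, d(62) = 4, d(63) = 6, d(64) = 7, d(65) = 4, d(66) = 8, d(67) = 2, d(68) = 6, d(69) = 4, d(70) = 8, d(71) = 2, d(72) = 12. Summing all 72 values: 326. (Dirichlet's divisor formula: Σ_{n ≤ x} d(n) = x ln(x) + (2γ − 1) x + O(√x). For x = 72, the asymptotic estimate is ≈ 319.04.)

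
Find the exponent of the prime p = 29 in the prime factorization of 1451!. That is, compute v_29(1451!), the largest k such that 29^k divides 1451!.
v_29(1451!) = 51

Legendre's formula: v_p(n!) = Σ_{k ≥ 1} ⌊n / p^k⌋. For p = 29, n = 1451, the terms are:
  ⌊1451/29^1⌋ = ⌊1451/29⌋ = 50
  ⌊1451/29^2⌋ = ⌊1451/841⌋ = 1
(the next term ⌊1451/29^3⌋ = 0, terminating the sum). Summing: v_29(1451!) = 50 + 1 = 51.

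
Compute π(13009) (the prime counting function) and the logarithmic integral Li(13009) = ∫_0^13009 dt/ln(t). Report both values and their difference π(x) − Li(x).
π(13009) = 1551;  Li(13009) ≈ 1568.06;  π(x) − Li(x) ≈ -17.06.

Direct count of primes ≤ 13009 gives π(13009) = 1551. Numerical evaluation of the logarithmic integral gives Li(13009) ≈ 1568.06. The difference π(x) − Li(x) ≈ -17.06 is typically negative for small/moderate x (Li(x) overestimates), though Littlewood's theorem shows this sign changes infinitely often.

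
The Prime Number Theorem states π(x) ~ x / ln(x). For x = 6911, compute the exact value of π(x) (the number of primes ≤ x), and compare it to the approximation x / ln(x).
π(6911) = 889;  x/ln(x) ≈ 781.71;  relative error ≈ 12.07%.

Directly count primes up to 6911: π(6911) = 889. The PNT approximation gives 6911/ln(6911) ≈ 6911/8.84087 ≈ 781.71. Relative error (π(x) − x/ln(x)) / π(x) ≈ 12.07%; the approximation is known to undercount slightly (Li(x) is a better estimate).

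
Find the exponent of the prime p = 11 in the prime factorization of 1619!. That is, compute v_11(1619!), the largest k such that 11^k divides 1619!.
v_11(1619!) = 161

Legendre's formula: v_p(n!) = Σ_{k ≥ 1} ⌊n / p^k⌋. For p = 11, n = 1619, the terms are:
  ⌊1619/11^1⌋ = ⌊1619/11⌋ = 147
  ⌊1619/11^2⌋ = ⌊1619/121⌋ = 13
  ⌊1619/11^3⌋ = ⌊1619/1331⌋ = 1
(the next term ⌊1619/11^4⌋ = 0, terminating the sum). Summing: v_11(1619!) = 147 + 13 + 1 = 161.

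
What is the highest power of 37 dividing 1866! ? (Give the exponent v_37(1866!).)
v_37(1866!) = 51

Legendre's formula: v_p(n!) = Σ_{k ≥ 1} ⌊n / p^k⌋. For p = 37, n = 1866, the terms are:
  ⌊1866/37^1⌋ = ⌊1866/37⌋ = 50
  ⌊1866/37^2⌋ = ⌊1866/1369⌋ = 1
(the next term ⌊1866/37^3⌋ = 0, terminating the sum). Summing: v_37(1866!) = 50 + 1 = 51.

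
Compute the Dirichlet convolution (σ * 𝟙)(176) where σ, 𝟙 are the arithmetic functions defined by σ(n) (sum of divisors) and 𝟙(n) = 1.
(σ * 𝟙)(176) = 741

Divisors of 176: [1, 2, 4, 8, 11, 16, 22, 44, 88, 176]. For each d | 176:
  d = 1: σ(1) · 𝟙(176/1) = 1 · 1 = 1
  d = 2: σ(2) · 𝟙(176/2) = 3 · 1 = 3
  d = 4: σ(4) · 𝟙(176/4) = 7 · 1 = 7
  d = 8: σ(8) · 𝟙(176/8) = 15 · 1 = 15
  d = 11: σ(11) · 𝟙(176/11) = 12 · 1 = 12
  d = 16: σ(16) · 𝟙(176/16) = 31 · 1 = 31
  d = 22: σ(22) · 𝟙(176/22) = 36 · 1 = 36
  d = 44: σ(44) · 𝟙(176/44) = 84 · 1 = 84
  d = 88: σ(88) · 𝟙(176/88) = 180 · 1 = 180
  d = 176: σ(176) · 𝟙(176/176) = 372 · 1 = 372
Summing: (σ * 𝟙)(176) = 1 + 3 + 7 + 15 + 12 + 31 + 36 + 84 + 180 + 372 = 741.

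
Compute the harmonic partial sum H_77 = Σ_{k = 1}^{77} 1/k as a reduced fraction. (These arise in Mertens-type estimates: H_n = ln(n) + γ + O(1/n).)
H_77 = 61303359776139104182852056677903/12441066073952429195098876987200

Direct summation: H_77 = 1 + 1/2 + ... + 1/77. The least common denominator is lcm(1, ..., 77) = 410555180440430163438262940577600; over this denominator the numerator is 410555180440430163438262940577600 + 205277590220215081719131470288800 + 136851726813476721146087646859200 + 102638795110107540859565735144400 + 82111036088086032687652588115520 + 68425863406738360573043823429600 + 58650740062918594776894705796800 + 51319397555053770429782867572200 + 45617242271158907048695882286400 + 41055518044043016343826294057760 + 37323198221857287585296630961600 + 34212931703369180286521911714800 + 31581167726186935649097149275200 + 29325370031459297388447352898400 + 27370345362695344229217529371840 + 25659698777526885214891433786100 + 24150304731790009614015467092800 + 22808621135579453524347941143200 + 21608167391601587549382260030400 + 20527759022021508171913147028880 + 19550246687639531592298235265600 + 18661599110928643792648315480800 + 17850225236540441888620127851200 + 17106465851684590143260955857400 + 16422207217617206537530517623104 + 15790583863093467824548574637600 + 15205747423719635682898627428800 + 14662685015729648694223676449200 + 14157075187601040118560791054400 + 13685172681347672114608764685920 + 13243715498078392368976223889600 + 12829849388763442607445716893050 + 12441066073952429195098876987200 + 12075152365895004807007733546400 + 11730148012583718955378941159360 + 11404310567789726762173970571600 + 11096085957849463876709809204800 + 10804083695800793774691130015200 + 10527055908728978549699049758400 + 10263879511010754085956573514440 + 10013540986351955205811291233600 + 9775123343819765796149117632800 + 9547794893963492172982859083200 + 9330799555464321896324157740400 + 9123448454231781409739176457280 + 8925112618270220944310063925600 + 8735216605115535392303466820800 + 8553232925842295071630477928700 + 8378677151845513539556386542400 + 8211103608808603268765258811552 + 8050101577263336538005155697600 + 7895291931546733912274287318800 + 7746324159253399310155904539200 + 7602873711859817841449313714400 + 7464639644371457517059326192320 + 7331342507864824347111838224600 + 7202722463867195849794086676800 + 7078537593800520059280395527200 + 6958562380346273956580727806400 + 6842586340673836057304382342960 + 6730412794105412515381359681600 + 6621857749039196184488111944800 + 6516748895879843864099411755200 + 6414924694381721303722858446525 + 6316233545237387129819429855040 + 6220533036976214597549438493600 + 6127689260304927812511387172800 + 6037576182947502403503866773200 + 5950075078846813962873375950400 + 5865074006291859477689470579680 + 5782467330146903710398069585600 + 5702155283894863381086985285800 + 5624043567677125526551547131200 + 5548042978924731938354904602400 + 5474069072539068845843505874368 + 5402041847900396887345565007600 + 5331885460265326797899518708800 = 2023010872612590438034117870370799, so H_77 = 2023010872612590438034117870370799/410555180440430163438262940577600; reducing by gcd(2023010872612590438034117870370799, 410555180440430163438262940577600) = 33 gives 61303359776139104182852056677903/12441066073952429195098876987200 ≈ 4.92750. (The PNT-adjacent estimate ln(77) + γ ≈ 4.92102 matches within O(1/n).)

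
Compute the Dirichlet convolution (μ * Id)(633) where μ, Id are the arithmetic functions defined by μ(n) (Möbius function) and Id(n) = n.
(μ * Id)(633) = 420

Divisors of 633: [1, 3, 211, 633]. For each d | 633:
  d = 1: μ(1) · Id(633/1) = 1 · 633 = 633
  d = 3: μ(3) · Id(633/3) = -1 · 211 = -211
  d = 211: μ(211) · Id(633/211) = -1 · 3 = -3
  d = 633: μ(633) · Id(633/633) = 1 · 1 = 1
Summing: (μ * Id)(633) = 633 + -211 + -3 + 1 = 420.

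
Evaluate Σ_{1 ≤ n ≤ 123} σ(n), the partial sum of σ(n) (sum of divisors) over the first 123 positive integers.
Σ_{n ≤ 123} σ(n) = 12460

Compute σ(n) for each 1 ≤ n ≤ 123: σ(1) = 1, σ(2) = 3, σ(3) = 4, σ(4) = 7, σ(5) = 6, σ(6) = 12, σ(7) = 8, σ(8) = 15, σ(9) = 13, σ(10) = 18, σ(11) = 12, σ(12) = 28, σ(13) = 14, σ(14) = 24, σ(15) = 24, σ(16) = 31, σ(17) = 18, σ(18) = 39, σ(19) = 20, σ(20) = 42, σ(21) = 32, σ(22) = 36, σ(23) = 24, σ(24) = 60, σ(25) = 31, σ(26) = 42, σ(27) = 40, σ(28) = 56, σ(29) = 30, σ(30) = 72, σ(31) = 32, σ(32) = 63, σ(33) = 48, σ(34) = 54, σ(35) = 48, σ(36) = 91, σ(37) = 38, σ(38) = 60, σ(39) = 56, σ(40) = 90, σ(41) = 42, σ(42) = 96, σ(43) = 44, σ(44) = 84, σ(45) = 78, σ(46) = 72, σ(47) = 48, σ(48) = 124, σ(49) = 57, σ(50) = 93, σ(51) = 72, σ(52) = 98, σ(53) = 54, σ(54) = 120, σ(55) = 72, σ(56) = 120, σ(57) = 80, σ(58) = 90, σ(59) = 60, σ(60) = 168, σ(61) = 62, σ(62) = 96, σ(63) = 104, σ(64) = 127, σ(65) = 84, σ(66) = 144, σ(67) = 68, σ(68) = 126, σ(69) = 96, σ(70) = 144, σ(71) = 72, σ(72) = 195, σ(73) = 74, σ(74) = 114, σ(75) = 124, σ(76) = 140, σ(77) = 96, σ(78) = 168, σ(79) = 80, σ(80) = 186, σ(81) = 121, σ(82) = 126, σ(83) = 84, σ(84) = 224, σ(85) = 108, σ(86) = 132, σ(87) = 120, σ(88) = 180, σ(89) = 90, σ(90) = 234, σ(91) = 112, σ(92) = 168, σ(93) = 128, σ(94) = 144, σ(95) = 120, σ(96) = 252, σ(97) = 98, σ(98) = 171, σ(99) = 156, σ(100) = 217, σ(101) = 102, σ(102) = 216, σ(103) = 104, σ(104) = 210, σ(105) = 192, σ(106) = 162, σ(107) = 108, σ(108) = 280, σ(109) = 110, σ(110) = 216, σ(111) = 152, σ(112) = 248, σ(113) = 114, σ(114) = 240, σ(115) = 144, σ(116) = 210, σ(117) = 182, σ(118) = 180, σ(119) = 144, σ(120) = 360, σ(121) = 133, σ(122) = 186, σ(123) = 168. Summing all 123 values: 12460. (Average order: Σ_{n ≤ x} σ(n) ~ (π²/12) x². For x = 123, (π²/12)·123² ≈ 12443.10.)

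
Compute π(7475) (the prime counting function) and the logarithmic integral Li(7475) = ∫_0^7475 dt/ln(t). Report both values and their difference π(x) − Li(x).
π(7475) = 945;  Li(7475) ≈ 967.78;  π(x) − Li(x) ≈ -22.78.

Direct count of primes ≤ 7475 gives π(7475) = 945. Numerical evaluation of the logarithmic integral gives Li(7475) ≈ 967.78. The difference π(x) − Li(x) ≈ -22.78 is typically negative for small/moderate x (Li(x) overestimates), though Littlewood's theorem shows this sign changes infinitely often.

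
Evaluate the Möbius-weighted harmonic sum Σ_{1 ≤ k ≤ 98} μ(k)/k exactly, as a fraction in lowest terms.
Σ μ(k)/k = 11962644395524974654034383169459538/384261327324253070792183691221959345

Values of μ(k) for 1 ≤ k ≤ 98: μ(1) = 1, μ(2) = -1, μ(3) = -1, μ(5) = -1, μ(6) = 1, μ(7) = -1, μ(10) = 1, μ(11) = -1, μ(13) = -1, μ(14) = 1, μ(15) = 1, μ(17) = -1, μ(19) = -1, μ(21) = 1, μ(22) = 1, μ(23) = -1, μ(26) = 1, μ(29) = -1, μ(30) = -1, μ(31) = -1, μ(33) = 1, μ(34) = 1, μ(35) = 1, μ(37) = -1, μ(38) = 1, μ(39) = 1, μ(41) = -1, μ(42) = -1, μ(43) = -1, μ(46) = 1, μ(47) = -1, μ(51) = 1, μ(53) = -1, μ(55) = 1, μ(57) = 1, μ(58) = 1, μ(59) = -1, μ(61) = -1, μ(62) = 1, μ(65) = 1, μ(66) = -1, μ(67) = -1, μ(69) = 1, μ(70) = -1, μ(71) = -1, μ(73) = -1, μ(74) = 1, μ(77) = 1, μ(78) = -1, μ(79) = -1, μ(82) = 1, μ(83) = -1, μ(85) = 1, μ(86) = 1, μ(87) = 1, μ(89) = -1, μ(91) = 1, μ(93) = 1, μ(94) = 1, μ(95) = 1, μ(97) = -1, with μ = 0 on non-squarefree integers. Summing μ(k)/k for k where μ(k) ≠ 0 gives 11962644395524974654034383169459538/384261327324253070792183691221959345 ≈ 0.0311. (PNT ⟺ this sum → 0 as n → ∞.)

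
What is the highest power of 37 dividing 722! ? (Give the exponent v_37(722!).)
v_37(722!) = 19

Legendre's formula: v_p(n!) = Σ_{k ≥ 1} ⌊n / p^k⌋. For p = 37, n = 722, the terms are:
  ⌊722/37^1⌋ = ⌊722/37⌋ = 19
(the next term ⌊722/37^2⌋ = 0, terminating the sum). Summing: v_37(722!) = 19 = 19.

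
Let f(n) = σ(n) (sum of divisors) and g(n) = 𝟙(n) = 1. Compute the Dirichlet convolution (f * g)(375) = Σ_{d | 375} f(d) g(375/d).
(σ * 𝟙)(375) = 970

Divisors of 375: [1, 3, 5, 15, 25, 75, 125, 375]. For each d | 375:
  d = 1: σ(1) · 𝟙(375/1) = 1 · 1 = 1
  d = 3: σ(3) · 𝟙(375/3) = 4 · 1 = 4
  d = 5: σ(5) · 𝟙(375/5) = 6 · 1 = 6
  d = 15: σ(15) · 𝟙(375/15) = 24 · 1 = 24
  d = 25: σ(25) · 𝟙(375/25) = 31 · 1 = 31
  d = 75: σ(75) · 𝟙(375/75) = 124 · 1 = 124
  d = 125: σ(125) · 𝟙(375/125) = 156 · 1 = 156
  d = 375: σ(375) · 𝟙(375/375) = 624 · 1 = 624
Summing: (σ * 𝟙)(375) = 1 + 4 + 6 + 24 + 31 + 124 + 156 + 624 = 970.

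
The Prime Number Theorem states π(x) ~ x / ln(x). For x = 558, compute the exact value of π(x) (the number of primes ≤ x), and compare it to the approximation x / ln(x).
π(558) = 102;  x/ln(x) ≈ 88.23;  relative error ≈ 13.50%.

Directly count primes up to 558: π(558) = 102. The PNT approximation gives 558/ln(558) ≈ 558/6.32436 ≈ 88.23. Relative error (π(x) − x/ln(x)) / π(x) ≈ 13.50%; the approximation is known to undercount slightly (Li(x) is a better estimate).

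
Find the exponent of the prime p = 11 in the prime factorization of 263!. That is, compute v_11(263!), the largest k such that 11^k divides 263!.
v_11(263!) = 25

Legendre's formula: v_p(n!) = Σ_{k ≥ 1} ⌊n / p^k⌋. For p = 11, n = 263, the terms are:
  ⌊263/11^1⌋ = ⌊263/11⌋ = 23
  ⌊263/11^2⌋ = ⌊263/121⌋ = 2
(the next term ⌊263/11^3⌋ = 0, terminating the sum). Summing: v_11(263!) = 23 + 2 = 25.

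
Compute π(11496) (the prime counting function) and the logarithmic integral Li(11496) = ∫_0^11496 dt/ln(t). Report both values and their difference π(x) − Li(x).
π(11496) = 1386;  Li(11496) ≈ 1407.32;  π(x) − Li(x) ≈ -21.32.

Direct count of primes ≤ 11496 gives π(11496) = 1386. Numerical evaluation of the logarithmic integral gives Li(11496) ≈ 1407.32. The difference π(x) − Li(x) ≈ -21.32 is typically negative for small/moderate x (Li(x) overestimates), though Littlewood's theorem shows this sign changes infinitely often.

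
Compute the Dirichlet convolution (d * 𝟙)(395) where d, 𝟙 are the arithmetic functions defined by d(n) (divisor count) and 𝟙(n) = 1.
(d * 𝟙)(395) = 9

Divisors of 395: [1, 5, 79, 395]. For each d | 395:
  d = 1: d(1) · 𝟙(395/1) = 1 · 1 = 1
  d = 5: d(5) · 𝟙(395/5) = 2 · 1 = 2
  d = 79: d(79) · 𝟙(395/79) = 2 · 1 = 2
  d = 395: d(395) · 𝟙(395/395) = 4 · 1 = 4
Summing: (d * 𝟙)(395) = 1 + 2 + 2 + 4 = 9.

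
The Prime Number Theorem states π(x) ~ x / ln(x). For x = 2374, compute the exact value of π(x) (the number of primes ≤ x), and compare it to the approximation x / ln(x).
π(2374) = 351;  x/ln(x) ≈ 305.44;  relative error ≈ 12.98%.

Directly count primes up to 2374: π(2374) = 351. The PNT approximation gives 2374/ln(2374) ≈ 2374/7.77233 ≈ 305.44. Relative error (π(x) − x/ln(x)) / π(x) ≈ 12.98%; the approximation is known to undercount slightly (Li(x) is a better estimate).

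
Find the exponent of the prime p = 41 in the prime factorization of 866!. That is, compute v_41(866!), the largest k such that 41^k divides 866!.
v_41(866!) = 21

Legendre's formula: v_p(n!) = Σ_{k ≥ 1} ⌊n / p^k⌋. For p = 41, n = 866, the terms are:
  ⌊866/41^1⌋ = ⌊866/41⌋ = 21
(the next term ⌊866/41^2⌋ = 0, terminating the sum). Summing: v_41(866!) = 21 = 21.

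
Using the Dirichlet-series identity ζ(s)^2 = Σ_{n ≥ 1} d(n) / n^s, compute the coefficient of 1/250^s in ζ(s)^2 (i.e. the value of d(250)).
d(250) = 8

ζ(s)^2 = (Σ 1/m^s)(Σ 1/k^s). The coefficient of 1/n^s in the product is the number of ordered pairs (m, k) with mk = n, which equals d(n). For n = 250, divisors are [1, 2, 5, 10, 25, 50, 125, 250], so d(250) = 8.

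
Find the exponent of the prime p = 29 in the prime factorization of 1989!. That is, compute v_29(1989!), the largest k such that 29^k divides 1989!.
v_29(1989!) = 70

Legendre's formula: v_p(n!) = Σ_{k ≥ 1} ⌊n / p^k⌋. For p = 29, n = 1989, the terms are:
  ⌊1989/29^1⌋ = ⌊1989/29⌋ = 68
  ⌊1989/29^2⌋ = ⌊1989/841⌋ = 2
(the next term ⌊1989/29^3⌋ = 0, terminating the sum). Summing: v_29(1989!) = 68 + 2 = 70.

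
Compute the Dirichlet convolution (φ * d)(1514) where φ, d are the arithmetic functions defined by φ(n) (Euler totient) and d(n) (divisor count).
(φ * d)(1514) = 2274

Divisors of 1514: [1, 2, 757, 1514]. For each d | 1514:
  d = 1: φ(1) · d(1514/1) = 1 · 4 = 4
  d = 2: φ(2) · d(1514/2) = 1 · 2 = 2
  d = 757: φ(757) · d(1514/757) = 756 · 2 = 1512
  d = 1514: φ(1514) · d(1514/1514) = 756 · 1 = 756
Summing: (φ * d)(1514) = 4 + 2 + 1512 + 756 = 2274.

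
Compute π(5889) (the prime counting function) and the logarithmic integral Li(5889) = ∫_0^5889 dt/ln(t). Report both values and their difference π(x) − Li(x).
π(5889) = 775;  Li(5889) ≈ 787.64;  π(x) − Li(x) ≈ -12.64.

Direct count of primes ≤ 5889 gives π(5889) = 775. Numerical evaluation of the logarithmic integral gives Li(5889) ≈ 787.64. The difference π(x) − Li(x) ≈ -12.64 is typically negative for small/moderate x (Li(x) overestimates), though Littlewood's theorem shows this sign changes infinitely often.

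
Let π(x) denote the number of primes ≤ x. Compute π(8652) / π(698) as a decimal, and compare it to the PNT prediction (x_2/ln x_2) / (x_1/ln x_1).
π(8652)/π(698) = 1077/125 ≈ 8.6160;  PNT prediction ≈ 8.9534.

π(698) = 125 and π(8652) = 1077, so π(8652)/π(698) ≈ 8.6160. The PNT-predicted ratio is (8652/ln(8652)) / (698/ln(698)) ≈ 8.9534. The two agree to within a few percent, as expected.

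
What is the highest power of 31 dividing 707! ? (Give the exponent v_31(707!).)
v_31(707!) = 22

Legendre's formula: v_p(n!) = Σ_{k ≥ 1} ⌊n / p^k⌋. For p = 31, n = 707, the terms are:
  ⌊707/31^1⌋ = ⌊707/31⌋ = 22
(the next term ⌊707/31^2⌋ = 0, terminating the sum). Summing: v_31(707!) = 22 = 22.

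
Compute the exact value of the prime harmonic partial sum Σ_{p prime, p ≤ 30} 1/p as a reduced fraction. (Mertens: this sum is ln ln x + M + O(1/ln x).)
Σ 1/p = 9920878441/6469693230

π(30) = 10, so the primes ≤ 30 are [2, 3, 5, 7, 11, 13, 17, 19, 23, 29]. Summing 1/p over these primes: 9920878441/6469693230 ≈ 1.5334. Mertens estimate ln ln(30) + 0.2615 ≈ 1.4856.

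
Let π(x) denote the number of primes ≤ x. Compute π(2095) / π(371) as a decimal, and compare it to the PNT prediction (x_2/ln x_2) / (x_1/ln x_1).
π(2095)/π(371) = 316/73 ≈ 4.3288;  PNT prediction ≈ 4.3686.

π(371) = 73 and π(2095) = 316, so π(2095)/π(371) ≈ 4.3288. The PNT-predicted ratio is (2095/ln(2095)) / (371/ln(371)) ≈ 4.3686. The two agree to within a few percent, as expected.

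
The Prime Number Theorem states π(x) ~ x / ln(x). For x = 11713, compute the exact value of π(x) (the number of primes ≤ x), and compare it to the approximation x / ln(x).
π(11713) = 1405;  x/ln(x) ≈ 1250.26;  relative error ≈ 11.01%.

Directly count primes up to 11713: π(11713) = 1405. The PNT approximation gives 11713/ln(11713) ≈ 11713/9.36845 ≈ 1250.26. Relative error (π(x) − x/ln(x)) / π(x) ≈ 11.01%; the approximation is known to undercount slightly (Li(x) is a better estimate).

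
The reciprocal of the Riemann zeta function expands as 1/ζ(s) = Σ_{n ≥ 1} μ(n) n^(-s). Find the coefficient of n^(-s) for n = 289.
μ(289) = 0

Factor n = 289 = 17^2. μ(n) = 0 if any exponent ≥ 2 (not squarefree); otherwise μ(n) = (−1)^{ω(n)} where ω(n) is the number of distinct prime factors. Applying: μ(289) = 0.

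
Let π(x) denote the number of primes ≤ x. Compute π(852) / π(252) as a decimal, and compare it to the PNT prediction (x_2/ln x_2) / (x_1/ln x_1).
π(852)/π(252) = 146/54 ≈ 2.7037;  PNT prediction ≈ 2.7706.

π(252) = 54 and π(852) = 146, so π(852)/π(252) ≈ 2.7037. The PNT-predicted ratio is (852/ln(852)) / (252/ln(252)) ≈ 2.7706. The two agree to within a few percent, as expected.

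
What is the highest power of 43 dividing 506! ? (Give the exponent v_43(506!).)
v_43(506!) = 11

Legendre's formula: v_p(n!) = Σ_{k ≥ 1} ⌊n / p^k⌋. For p = 43, n = 506, the terms are:
  ⌊506/43^1⌋ = ⌊506/43⌋ = 11
(the next term ⌊506/43^2⌋ = 0, terminating the sum). Summing: v_43(506!) = 11 = 11.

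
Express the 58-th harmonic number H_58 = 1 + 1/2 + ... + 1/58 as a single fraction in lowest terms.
H_58 = 254381445831833111660789/54749786241679275146400

Direct summation: H_58 = 1 + 1/2 + ... + 1/58. The least common denominator is lcm(1, ..., 58) = 164249358725037825439200; over this denominator the numerator is 164249358725037825439200 + 82124679362518912719600 + 54749786241679275146400 + 41062339681259456359800 + 32849871745007565087840 + 27374893120839637573200 + 23464194103576832205600 + 20531169840629728179900 + 18249928747226425048800 + 16424935872503782543920 + 14931759884094347767200 + 13687446560419818786600 + 12634566055772140418400 + 11732097051788416102800 + 10949957248335855029280 + 10265584920314864089950 + 9661726983825754437600 + 9124964373613212524400 + 8644703090791464496800 + 8212467936251891271960 + 7821398034525610735200 + 7465879942047173883600 + 7141276466305992410400 + 6843723280209909393300 + 6569974349001513017568 + 6317283027886070209200 + 6083309582408808349600 + 5866048525894208051400 + 5663770990518545704800 + 5474978624167927514640 + 5298366410485091143200 + 5132792460157432044975 + 4977253294698115922400 + 4830863491912877218800 + 4692838820715366441120 + 4562482186806606262200 + 4439171857433454741600 + 4322351545395732248400 + 4211522018590713472800 + 4106233968125945635980 + 4006081920122873791200 + 3910699017262805367600 + 3819752528489251754400 + 3732939971023586941800 + 3649985749445285009760 + 3570638233152996205200 + 3494667206915698413600 + 3421861640104954696650 + 3352027729082404600800 + 3284987174500756508784 + 3220575661275251479200 + 3158641513943035104600 + 3099044504245996706400 + 3041654791204404174800 + 2986351976818869553440 + 2933024262947104025700 + 2881567696930488165600 + 2831885495259272852400 = 763144337495499334982367, so H_58 = 763144337495499334982367/164249358725037825439200; reducing by gcd(763144337495499334982367, 164249358725037825439200) = 3 gives 254381445831833111660789/54749786241679275146400 ≈ 4.64625. (The PNT-adjacent estimate ln(58) + γ ≈ 4.63766 matches within O(1/n).)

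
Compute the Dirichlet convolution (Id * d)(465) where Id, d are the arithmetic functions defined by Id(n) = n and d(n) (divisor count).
(Id * d)(465) = 1155

Divisors of 465: [1, 3, 5, 15, 31, 93, 155, 465]. For each d | 465:
  d = 1: Id(1) · d(465/1) = 1 · 8 = 8
  d = 3: Id(3) · d(465/3) = 3 · 4 = 12
  d = 5: Id(5) · d(465/5) = 5 · 4 = 20
  d = 15: Id(15) · d(465/15) = 15 · 2 = 30
  d = 31: Id(31) · d(465/31) = 31 · 4 = 124
  d = 93: Id(93) · d(465/93) = 93 · 2 = 186
  d = 155: Id(155) · d(465/155) = 155 · 2 = 310
  d = 465: Id(465) · d(465/465) = 465 · 1 = 465
Summing: (Id * d)(465) = 8 + 12 + 20 + 30 + 124 + 186 + 310 + 465 = 1155.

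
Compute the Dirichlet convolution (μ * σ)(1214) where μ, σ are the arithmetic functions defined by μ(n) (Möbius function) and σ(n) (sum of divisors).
(μ * σ)(1214) = 1214

Divisors of 1214: [1, 2, 607, 1214]. For each d | 1214:
  d = 1: μ(1) · σ(1214/1) = 1 · 1824 = 1824
  d = 2: μ(2) · σ(1214/2) = -1 · 608 = -608
  d = 607: μ(607) · σ(1214/607) = -1 · 3 = -3
  d = 1214: μ(1214) · σ(1214/1214) = 1 · 1 = 1
Summing: (μ * σ)(1214) = 1824 + -608 + -3 + 1 = 1214.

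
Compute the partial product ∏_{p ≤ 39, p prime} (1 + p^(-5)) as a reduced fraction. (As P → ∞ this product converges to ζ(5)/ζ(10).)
∏ = 233011615725255938572288274478934396372114341888/224936953086109917286174853620680141509079739945

The primes p ≤ 39 are [2, 3, 5, 7, 11, 13, 17, 19, 23, 29, 31, 37]. For each, (1 + 1/p^5) = (p^5 + 1)/p^5. Multiplying these fractions over p ∈ [2, 3, 5, 7, 11, 13, 17, 19, 23, 29, 31, 37] gives 233011615725255938572288274478934396372114341888/224936953086109917286174853620680141509079739945. (In the limit P → ∞ this tends to ζ(5)/ζ(10).)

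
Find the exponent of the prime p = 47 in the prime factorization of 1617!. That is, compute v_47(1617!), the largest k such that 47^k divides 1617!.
v_47(1617!) = 34

Legendre's formula: v_p(n!) = Σ_{k ≥ 1} ⌊n / p^k⌋. For p = 47, n = 1617, the terms are:
  ⌊1617/47^1⌋ = ⌊1617/47⌋ = 34
(the next term ⌊1617/47^2⌋ = 0, terminating the sum). Summing: v_47(1617!) = 34 = 34.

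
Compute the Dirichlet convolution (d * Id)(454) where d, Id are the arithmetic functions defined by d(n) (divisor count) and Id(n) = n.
(d * Id)(454) = 916

Divisors of 454: [1, 2, 227, 454]. For each d | 454:
  d = 1: d(1) · Id(454/1) = 1 · 454 = 454
  d = 2: d(2) · Id(454/2) = 2 · 227 = 454
  d = 227: d(227) · Id(454/227) = 2 · 2 = 4
  d = 454: d(454) · Id(454/454) = 4 · 1 = 4
Summing: (d * Id)(454) = 454 + 454 + 4 + 4 = 916.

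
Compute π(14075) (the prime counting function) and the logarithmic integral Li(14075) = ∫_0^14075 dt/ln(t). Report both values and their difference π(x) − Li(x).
π(14075) = 1659;  Li(14075) ≈ 1680.11;  π(x) − Li(x) ≈ -21.11.

Direct count of primes ≤ 14075 gives π(14075) = 1659. Numerical evaluation of the logarithmic integral gives Li(14075) ≈ 1680.11. The difference π(x) − Li(x) ≈ -21.11 is typically negative for small/moderate x (Li(x) overestimates), though Littlewood's theorem shows this sign changes infinitely often.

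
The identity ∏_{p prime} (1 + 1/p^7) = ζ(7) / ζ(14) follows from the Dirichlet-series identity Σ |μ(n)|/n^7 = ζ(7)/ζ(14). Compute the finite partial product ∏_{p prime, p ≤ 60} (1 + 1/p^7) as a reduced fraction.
∏ = 154272612488542520575194753525518049355152211393535148597853519093722799890327479251625253745654498938144626318130977279872264568832/153004583688557812714359993673162055220477902107343685743956838145087594785289245672618943212330518776423841758160619459081570916875

The primes p ≤ 60 are [2, 3, 5, 7, 11, 13, 17, 19, 23, 29, 31, 37, 41, 43, 47, 53, 59]. For each, (1 + 1/p^7) = (p^7 + 1)/p^7. Multiplying these fractions over p ∈ [2, 3, 5, 7, 11, 13, 17, 19, 23, 29, 31, 37, 41, 43, 47, 53, 59] gives 154272612488542520575194753525518049355152211393535148597853519093722799890327479251625253745654498938144626318130977279872264568832/153004583688557812714359993673162055220477902107343685743956838145087594785289245672618943212330518776423841758160619459081570916875. (In the limit P → ∞ this tends to ζ(7)/ζ(14).)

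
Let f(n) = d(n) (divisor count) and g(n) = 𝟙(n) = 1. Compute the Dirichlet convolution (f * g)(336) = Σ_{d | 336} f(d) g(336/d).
(d * 𝟙)(336) = 135

Divisors of 336: [1, 2, 3, 4, 6, 7, 8, 12, 14, 16, 21, 24, 28, 42, 48, 56, 84, 112, 168, 336]. For each d | 336:
  d = 1: d(1) · 𝟙(336/1) = 1 · 1 = 1
  d = 2: d(2) · 𝟙(336/2) = 2 · 1 = 2
  d = 3: d(3) · 𝟙(336/3) = 2 · 1 = 2
  d = 4: d(4) · 𝟙(336/4) = 3 · 1 = 3
  d = 6: d(6) · 𝟙(336/6) = 4 · 1 = 4
  d = 7: d(7) · 𝟙(336/7) = 2 · 1 = 2
  d = 8: d(8) · 𝟙(336/8) = 4 · 1 = 4
  d = 12: d(12) · 𝟙(336/12) = 6 · 1 = 6
  d = 14: d(14) · 𝟙(336/14) = 4 · 1 = 4
  d = 16: d(16) · 𝟙(336/16) = 5 · 1 = 5
  d = 21: d(21) · 𝟙(336/21) = 4 · 1 = 4
  d = 24: d(24) · 𝟙(336/24) = 8 · 1 = 8
  d = 28: d(28) · 𝟙(336/28) = 6 · 1 = 6
  d = 42: d(42) · 𝟙(336/42) = 8 · 1 = 8
  d = 48: d(48) · 𝟙(336/48) = 10 · 1 = 10
  d = 56: d(56) · 𝟙(336/56) = 8 · 1 = 8
  d = 84: d(84) · 𝟙(336/84) = 12 · 1 = 12
  d = 112: d(112) · 𝟙(336/112) = 10 · 1 = 10
  d = 168: d(168) · 𝟙(336/168) = 16 · 1 = 16
  d = 336: d(336) · 𝟙(336/336) = 20 · 1 = 20
Summing: (d * 𝟙)(336) = 1 + 2 + 2 + 3 + 4 + 2 + 4 + 6 + 4 + 5 + 4 + 8 + 6 + 8 + 10 + 8 + 12 + 10 + 16 + 20 = 135.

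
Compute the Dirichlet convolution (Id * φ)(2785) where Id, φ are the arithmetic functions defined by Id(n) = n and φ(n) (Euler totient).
(Id * φ)(2785) = 10017

Divisors of 2785: [1, 5, 557, 2785]. For each d | 2785:
  d = 1: Id(1) · φ(2785/1) = 1 · 2224 = 2224
  d = 5: Id(5) · φ(2785/5) = 5 · 556 = 2780
  d = 557: Id(557) · φ(2785/557) = 557 · 4 = 2228
  d = 2785: Id(2785) · φ(2785/2785) = 2785 · 1 = 2785
Summing: (Id * φ)(2785) = 2224 + 2780 + 2228 + 2785 = 10017.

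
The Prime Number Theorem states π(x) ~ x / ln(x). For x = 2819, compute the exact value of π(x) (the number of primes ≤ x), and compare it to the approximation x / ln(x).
π(2819) = 410;  x/ln(x) ≈ 354.85;  relative error ≈ 13.45%.

Directly count primes up to 2819: π(2819) = 410. The PNT approximation gives 2819/ln(2819) ≈ 2819/7.94414 ≈ 354.85. Relative error (π(x) − x/ln(x)) / π(x) ≈ 13.45%; the approximation is known to undercount slightly (Li(x) is a better estimate).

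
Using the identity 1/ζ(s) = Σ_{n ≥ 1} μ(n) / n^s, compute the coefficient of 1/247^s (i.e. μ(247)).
μ(247) = 1

Factor n = 247 = 13 · 19. μ(n) = 0 if any exponent ≥ 2 (not squarefree); otherwise μ(n) = (−1)^{ω(n)} where ω(n) is the number of distinct prime factors. Applying: μ(247) = 1.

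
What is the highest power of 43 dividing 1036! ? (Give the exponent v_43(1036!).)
v_43(1036!) = 24

Legendre's formula: v_p(n!) = Σ_{k ≥ 1} ⌊n / p^k⌋. For p = 43, n = 1036, the terms are:
  ⌊1036/43^1⌋ = ⌊1036/43⌋ = 24
(the next term ⌊1036/43^2⌋ = 0, terminating the sum). Summing: v_43(1036!) = 24 = 24.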